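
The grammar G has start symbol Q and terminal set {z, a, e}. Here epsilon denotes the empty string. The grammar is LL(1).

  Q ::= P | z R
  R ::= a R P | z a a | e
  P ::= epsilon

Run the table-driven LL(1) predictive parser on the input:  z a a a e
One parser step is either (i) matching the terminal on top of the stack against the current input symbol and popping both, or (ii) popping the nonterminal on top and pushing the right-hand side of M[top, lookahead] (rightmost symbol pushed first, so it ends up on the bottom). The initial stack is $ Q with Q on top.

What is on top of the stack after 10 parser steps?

step 1: stack=$ Q  input=z a a a e $  — expand Q ::= z R
step 2: stack=$ R z  input=z a a a e $  — match z
step 3: stack=$ R  input=a a a e $  — expand R ::= a R P
step 4: stack=$ P R a  input=a a a e $  — match a
step 5: stack=$ P R  input=a a e $  — expand R ::= a R P
step 6: stack=$ P P R a  input=a a e $  — match a
step 7: stack=$ P P R  input=a e $  — expand R ::= a R P
step 8: stack=$ P P P R a  input=a e $  — match a
step 9: stack=$ P P P R  input=e $  — expand R ::= e
step 10: stack=$ P P P e  input=e $  — match e
Stack after step 10: $ P P P (top = P).

P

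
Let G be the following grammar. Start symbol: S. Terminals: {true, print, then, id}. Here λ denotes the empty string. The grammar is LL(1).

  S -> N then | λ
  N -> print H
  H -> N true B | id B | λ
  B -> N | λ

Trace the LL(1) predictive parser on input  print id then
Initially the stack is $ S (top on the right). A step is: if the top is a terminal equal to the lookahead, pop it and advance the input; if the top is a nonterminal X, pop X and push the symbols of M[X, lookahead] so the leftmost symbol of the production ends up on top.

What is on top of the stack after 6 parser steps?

step 1: stack=$ S  input=print id then $  — expand S -> N then
step 2: stack=$ then N  input=print id then $  — expand N -> print H
step 3: stack=$ then H print  input=print id then $  — match print
step 4: stack=$ then H  input=id then $  — expand H -> id B
step 5: stack=$ then B id  input=id then $  — match id
step 6: stack=$ then B  input=then $  — expand B -> λ
Stack after step 6: $ then (top = then).

then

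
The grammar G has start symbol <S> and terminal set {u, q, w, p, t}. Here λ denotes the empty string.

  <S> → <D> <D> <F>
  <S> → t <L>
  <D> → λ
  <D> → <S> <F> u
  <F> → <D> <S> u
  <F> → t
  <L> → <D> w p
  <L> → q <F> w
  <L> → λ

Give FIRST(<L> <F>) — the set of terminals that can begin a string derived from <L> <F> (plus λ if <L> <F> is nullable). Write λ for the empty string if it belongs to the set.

{q, t, w}

FIRST(<S>): from <S>→<D> <D> <F> we get {t}; from <S>→t <L> we get {t}. So FIRST(<S>) = {t}.
FIRST(<D>): from <D>→λ we get {λ}; from <D>→<S> <F> u we get {t}. So FIRST(<D>) = {λ, t}.
FIRST(<F>): from <F>→<D> <S> u we get {t}; from <F>→t we get {t}. So FIRST(<F>) = {t}.
FIRST(<L>): from <L>→<D> w p we get {t, w}; from <L>→q <F> w we get {q}; from <L>→λ we get {λ}. So FIRST(<L>) = {λ, q, t, w}.
FIRST(<L> <F>): take FIRST of each symbol in turn, carrying on past any symbol whose FIRST contains λ; result {q, t, w}.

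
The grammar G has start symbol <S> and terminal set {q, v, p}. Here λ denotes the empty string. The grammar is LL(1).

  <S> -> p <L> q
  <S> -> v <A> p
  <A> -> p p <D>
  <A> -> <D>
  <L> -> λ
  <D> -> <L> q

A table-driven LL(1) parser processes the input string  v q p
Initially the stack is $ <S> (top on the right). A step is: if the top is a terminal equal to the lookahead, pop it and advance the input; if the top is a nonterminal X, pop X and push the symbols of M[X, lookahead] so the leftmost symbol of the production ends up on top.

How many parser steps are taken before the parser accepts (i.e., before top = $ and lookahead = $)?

step 1: stack=$ <S>  input=v q p $  — expand <S> -> v <A> p
step 2: stack=$ p <A> v  input=v q p $  — match v
step 3: stack=$ p <A>  input=q p $  — expand <A> -> <D>
step 4: stack=$ p <D>  input=q p $  — expand <D> -> <L> q
step 5: stack=$ p q <L>  input=q p $  — expand <L> -> λ
step 6: stack=$ p q  input=q p $  — match q
step 7: stack=$ p  input=p $  — match p
Accept reached after 7 steps.

7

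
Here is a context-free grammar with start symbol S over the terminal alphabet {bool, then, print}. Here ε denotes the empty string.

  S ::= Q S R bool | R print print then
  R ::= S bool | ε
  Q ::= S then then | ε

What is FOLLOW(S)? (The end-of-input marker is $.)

FIRST(S): from S::=Q S R bool we get {print}; from S::=R print print then we get {print}. So FIRST(S) = {print}.
FIRST(R): from R::=S bool we get {print}; from R::=ε we get {ε}. So FIRST(R) = {ε, print}.
FIRST(Q): from Q::=S then then we get {print}; from Q::=ε we get {ε}. So FIRST(Q) = {ε, print}.
FOLLOW(S) includes $ since S is the start symbol.
FOLLOW(S): in S::=Q S R bool, S is followed by R bool with FIRST {bool, print}; in R::=S bool, S is followed by bool with FIRST {bool}; in Q::=S then then, S is followed by then then with FIRST {then}. Thus FOLLOW(S) = {$, bool, print, then}.
FOLLOW(R): in S::=Q S R bool, R is followed by bool with FIRST {bool}; in S::=R print print then, R is followed by print print then with FIRST {print}. Thus FOLLOW(R) = {bool, print}.
FOLLOW(Q): in S::=Q S R bool, Q is followed by S R bool with FIRST {print}. Thus FOLLOW(Q) = {print}.

{$, bool, print, then}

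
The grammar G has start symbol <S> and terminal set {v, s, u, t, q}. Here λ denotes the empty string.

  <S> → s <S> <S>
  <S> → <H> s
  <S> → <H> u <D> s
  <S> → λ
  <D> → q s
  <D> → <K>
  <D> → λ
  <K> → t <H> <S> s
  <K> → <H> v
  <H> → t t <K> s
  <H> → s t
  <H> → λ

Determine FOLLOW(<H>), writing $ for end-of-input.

FIRST(<H>) = {λ, s, t}
FIRST(<S>) = {λ, s, t, u}  (via <H> s, <H> u <D> s)
FIRST(<K>) = {s, t, v}  (via <H> v)
FIRST(<D>) = {λ, q, s, t, v}  (via <K>)
FOLLOW(<S>) includes $ since <S> is the start symbol.
FOLLOW(<S>): in <S>→s <S> <S> (occurrence 1), <S> is followed by <S> with FIRST {λ, s, t, u}; in <S>→s <S> <S> (occurrence 1), the suffix after <S> is nullable (adds nothing new); in <S>→s <S> <S> (occurrence 2), the suffix after <S> is empty (adds nothing new); in <K>→t <H> <S> s, <S> is followed by s with FIRST {s}. Thus FOLLOW(<S>) = {$, s, t, u}.
FOLLOW(<D>): in <S>→<H> u <D> s, <D> is followed by s with FIRST {s}. Thus FOLLOW(<D>) = {s}.
FOLLOW(<K>): in <D>→<K>, the suffix after <K> is empty, so FOLLOW(<K>) ⊇ FOLLOW(<D>) = {s}; in <H>→t t <K> s, <K> is followed by s with FIRST {s}. Thus FOLLOW(<K>) = {s}.
FOLLOW(<H>): in <S>→<H> s, <H> is followed by s with FIRST {s}; in <S>→<H> u <D> s, <H> is followed by u <D> s with FIRST {u}; in <K>→t <H> <S> s, <H> is followed by <S> s with FIRST {s, t, u}; in <K>→<H> v, <H> is followed by v with FIRST {v}. Thus FOLLOW(<H>) = {s, t, u, v}.

{s, t, u, v}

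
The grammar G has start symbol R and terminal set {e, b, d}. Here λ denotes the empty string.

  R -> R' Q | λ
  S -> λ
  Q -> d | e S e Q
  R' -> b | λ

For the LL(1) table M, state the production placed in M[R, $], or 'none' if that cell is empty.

FIRST(S): from S->λ we get {λ}. So FIRST(S) = {λ}.
FIRST(Q): from Q->d we get {d}; from Q->e S e Q we get {e}. So FIRST(Q) = {d, e}.
FIRST(R'): from R'->b we get {b}; from R'->λ we get {λ}. So FIRST(R') = {λ, b}.
FIRST(R): from R->R' Q we get {b, d, e}; from R->λ we get {λ}. So FIRST(R) = {λ, b, d, e}.
FOLLOW(R) includes $ since R is the start symbol.
FOLLOW(R): R appears on no right-hand side. Thus FOLLOW(R) = {$}.
For R -> R' Q: FIRST(R' Q) = {b, d, e}, so it goes in M[R, t] for t ∈ {b, d, e}.
For R -> λ: FIRST(λ) = {λ}, so it goes in M[R, t] for t ∈ {}; since λ ∈ FIRST, also for every t ∈ FOLLOW(R) = {$}.

R -> λ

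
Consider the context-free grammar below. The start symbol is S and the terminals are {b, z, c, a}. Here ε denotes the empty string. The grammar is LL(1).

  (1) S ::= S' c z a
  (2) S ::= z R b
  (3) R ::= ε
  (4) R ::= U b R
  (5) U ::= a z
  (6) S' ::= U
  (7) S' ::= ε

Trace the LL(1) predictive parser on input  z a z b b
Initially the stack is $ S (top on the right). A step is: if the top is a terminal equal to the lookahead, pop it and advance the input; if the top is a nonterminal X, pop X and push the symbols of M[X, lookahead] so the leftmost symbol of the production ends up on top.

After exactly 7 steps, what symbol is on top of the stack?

R

     Stack        Input        Action
  1  $ S          z a z b b $  expand S ::= z R b
  2  $ b R z      z a z b b $  match z
  3  $ b R        a z b b $    expand R ::= U b R
  4  $ b R b U    a z b b $    expand U ::= a z
  5  $ b R b z a  a z b b $    match a
  6  $ b R b z    z b b $      match z
  7  $ b R b      b b $        match b
Stack after step 7: $ b R (top = R).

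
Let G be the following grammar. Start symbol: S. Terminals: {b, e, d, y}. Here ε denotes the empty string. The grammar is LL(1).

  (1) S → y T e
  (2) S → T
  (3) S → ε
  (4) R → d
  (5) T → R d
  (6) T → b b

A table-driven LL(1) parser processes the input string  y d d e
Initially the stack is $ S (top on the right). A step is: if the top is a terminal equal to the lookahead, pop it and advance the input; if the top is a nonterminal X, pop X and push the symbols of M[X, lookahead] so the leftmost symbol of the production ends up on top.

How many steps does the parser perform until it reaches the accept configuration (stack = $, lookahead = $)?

7

step 1: stack=$ S  input=y d d e $  — expand S → y T e
step 2: stack=$ e T y  input=y d d e $  — match y
step 3: stack=$ e T  input=d d e $  — expand T → R d
step 4: stack=$ e d R  input=d d e $  — expand R → d
step 5: stack=$ e d d  input=d d e $  — match d
step 6: stack=$ e d  input=d e $  — match d
step 7: stack=$ e  input=e $  — match e
Accept reached after 7 steps.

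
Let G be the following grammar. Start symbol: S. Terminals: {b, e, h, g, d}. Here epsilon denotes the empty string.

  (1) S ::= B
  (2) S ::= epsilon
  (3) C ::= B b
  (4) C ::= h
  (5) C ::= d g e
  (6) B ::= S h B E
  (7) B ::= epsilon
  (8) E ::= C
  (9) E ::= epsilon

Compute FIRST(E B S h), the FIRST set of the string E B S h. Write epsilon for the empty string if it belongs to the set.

{b, d, h}

FIRST(S): from S::=B we get {epsilon, h}; from S::=epsilon we get {epsilon}. So FIRST(S) = {epsilon, h}.
FIRST(B): from B::=S h B E we get {h}; from B::=epsilon we get {epsilon}. So FIRST(B) = {epsilon, h}.
FIRST(C): from C::=B b we get {b, h}; from C::=h we get {h}; from C::=d g e we get {d}. So FIRST(C) = {b, d, h}.
FIRST(E): from E::=C we get {b, d, h}; from E::=epsilon we get {epsilon}. So FIRST(E) = {epsilon, b, d, h}.
FIRST(E B S h): take FIRST of each symbol in turn, carrying on past any symbol whose FIRST contains epsilon; result {b, d, h}.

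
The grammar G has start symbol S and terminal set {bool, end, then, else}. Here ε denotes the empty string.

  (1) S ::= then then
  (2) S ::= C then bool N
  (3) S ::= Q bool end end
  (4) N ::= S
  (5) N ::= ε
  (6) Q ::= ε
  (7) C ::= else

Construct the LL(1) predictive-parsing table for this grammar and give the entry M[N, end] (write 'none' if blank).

FIRST(Q) = {ε}
FIRST(C) = {else}
FIRST(S) = {bool, else, then}  (via C then bool N, Q bool end end)
FIRST(N) = {ε, bool, else, then}  (via S)
FOLLOW(S) includes $ since S is the start symbol.
FOLLOW(S): in N::=S, the suffix after S is empty, so FOLLOW(S) ⊇ FOLLOW(N) = {$}. Thus FOLLOW(S) = {$}.
FOLLOW(N): in S::=C then bool N, the suffix after N is empty, so FOLLOW(N) ⊇ FOLLOW(S) = {$}. Thus FOLLOW(N) = {$}.
For N ::= S: FIRST(S) = {bool, else, then}, so it goes in M[N, t] for t ∈ {bool, else, then}.
For N ::= ε: FIRST(ε) = {ε}, so it goes in M[N, t] for t ∈ {}; since ε ∈ FIRST, also for every t ∈ FOLLOW(N) = {$}.
None of these place a production in M[N, end].

none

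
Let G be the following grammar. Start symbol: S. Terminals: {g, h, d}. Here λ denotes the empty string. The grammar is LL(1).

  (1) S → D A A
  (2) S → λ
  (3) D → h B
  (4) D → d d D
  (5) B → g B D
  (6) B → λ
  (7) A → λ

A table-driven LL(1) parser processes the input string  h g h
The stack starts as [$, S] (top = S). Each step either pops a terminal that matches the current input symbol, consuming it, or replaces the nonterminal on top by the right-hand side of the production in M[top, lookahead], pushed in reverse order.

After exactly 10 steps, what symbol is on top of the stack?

A

      Stack        Input    Action
   1  $ S          h g h $  expand S → D A A
   2  $ A A D      h g h $  expand D → h B
   3  $ A A B h    h g h $  match h
   4  $ A A B      g h $    expand B → g B D
   5  $ A A D B g  g h $    match g
   6  $ A A D B    h $      expand B → λ
   7  $ A A D      h $      expand D → h B
   8  $ A A B h    h $      match h
   9  $ A A B      $        expand B → λ
  10  $ A A        $        expand A → λ
Stack after step 10: $ A (top = A).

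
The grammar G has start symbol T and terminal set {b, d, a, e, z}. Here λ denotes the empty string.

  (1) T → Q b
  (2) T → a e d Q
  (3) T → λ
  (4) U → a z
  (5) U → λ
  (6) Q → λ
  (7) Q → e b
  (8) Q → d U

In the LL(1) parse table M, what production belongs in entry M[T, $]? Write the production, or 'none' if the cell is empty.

T → λ

FIRST(U) = {λ, a}
FIRST(Q) = {λ, d, e}
FIRST(T) = {λ, a, b, d, e}  (via Q b)
FOLLOW(T) includes $ since T is the start symbol.
FOLLOW(T): T appears on no right-hand side. Thus FOLLOW(T) = {$}.
For T → Q b: FIRST(Q b) = {b, d, e}, so it goes in M[T, t] for t ∈ {b, d, e}.
For T → a e d Q: FIRST(a e d Q) = {a}, so it goes in M[T, t] for t ∈ {a}.
For T → λ: FIRST(λ) = {λ}, so it goes in M[T, t] for t ∈ {}; since λ ∈ FIRST, also for every t ∈ FOLLOW(T) = {$}.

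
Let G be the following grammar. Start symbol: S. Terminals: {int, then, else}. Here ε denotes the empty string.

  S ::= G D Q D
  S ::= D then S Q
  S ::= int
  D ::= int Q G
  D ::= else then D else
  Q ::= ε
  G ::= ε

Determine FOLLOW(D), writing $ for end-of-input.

{$, else, int, then}

FIRST(D): from D::=int Q G we get {int}; from D::=else then D else we get {else}. So FIRST(D) = {else, int}.
FIRST(Q): from Q::=ε we get {ε}. So FIRST(Q) = {ε}.
FIRST(G): from G::=ε we get {ε}. So FIRST(G) = {ε}.
FIRST(S): from S::=G D Q D we get {else, int}; from S::=D then S Q we get {else, int}; from S::=int we get {int}. So FIRST(S) = {else, int}.
FOLLOW(S) includes $ since S is the start symbol.
FOLLOW(S): in S::=D then S Q, S is followed by Q with FIRST {ε}; in S::=D then S Q, the suffix after S is nullable (adds nothing new). Thus FOLLOW(S) = {$}.
FOLLOW(D): in S::=G D Q D (occurrence 1), D is followed by Q D with FIRST {else, int}; in S::=G D Q D (occurrence 2), the suffix after D is empty, so FOLLOW(D) ⊇ FOLLOW(S) = {$}; in S::=D then S Q, D is followed by then S Q with FIRST {then}; in D::=else then D else, D is followed by else with FIRST {else}. Thus FOLLOW(D) = {$, else, int, then}.
FOLLOW(Q): in S::=G D Q D, Q is followed by D with FIRST {else, int}; in S::=D then S Q, the suffix after Q is empty, so FOLLOW(Q) ⊇ FOLLOW(S) = {$}; in D::=int Q G, Q is followed by G with FIRST {ε}; in D::=int Q G, the suffix after Q is nullable, so FOLLOW(Q) ⊇ FOLLOW(D) = {$, else, int, then}. Thus FOLLOW(Q) = {$, else, int, then}.
FOLLOW(G): in S::=G D Q D, G is followed by D Q D with FIRST {else, int}; in D::=int Q G, the suffix after G is empty, so FOLLOW(G) ⊇ FOLLOW(D) = {$, else, int, then}. Thus FOLLOW(G) = {$, else, int, then}.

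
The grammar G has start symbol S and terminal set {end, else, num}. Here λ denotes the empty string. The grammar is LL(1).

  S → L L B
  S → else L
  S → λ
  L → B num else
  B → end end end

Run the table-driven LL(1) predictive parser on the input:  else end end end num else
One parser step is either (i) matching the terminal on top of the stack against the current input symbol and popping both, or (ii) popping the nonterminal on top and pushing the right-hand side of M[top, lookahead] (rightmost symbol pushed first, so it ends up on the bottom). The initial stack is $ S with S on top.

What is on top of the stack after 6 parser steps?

step 1: stack=$ S  input=else end end end num else $  — expand S → else L
step 2: stack=$ L else  input=else end end end num else $  — match else
step 3: stack=$ L  input=end end end num else $  — expand L → B num else
step 4: stack=$ else num B  input=end end end num else $  — expand B → end end end
step 5: stack=$ else num end end end  input=end end end num else $  — match end
step 6: stack=$ else num end end  input=end end num else $  — match end
Stack after step 6: $ else num end (top = end).

end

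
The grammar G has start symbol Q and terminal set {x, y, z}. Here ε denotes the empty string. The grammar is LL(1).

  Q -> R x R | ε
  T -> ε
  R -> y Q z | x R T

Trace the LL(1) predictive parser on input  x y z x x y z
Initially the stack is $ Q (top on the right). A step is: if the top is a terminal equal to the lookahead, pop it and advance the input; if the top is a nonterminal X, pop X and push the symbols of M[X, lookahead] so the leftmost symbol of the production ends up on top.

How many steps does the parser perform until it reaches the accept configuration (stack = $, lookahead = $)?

16

step 1: stack=$ Q  input=x y z x x y z $  — expand Q -> R x R
step 2: stack=$ R x R  input=x y z x x y z $  — expand R -> x R T
step 3: stack=$ R x T R x  input=x y z x x y z $  — match x
step 4: stack=$ R x T R  input=y z x x y z $  — expand R -> y Q z
step 5: stack=$ R x T z Q y  input=y z x x y z $  — match y
step 6: stack=$ R x T z Q  input=z x x y z $  — expand Q -> ε
step 7: stack=$ R x T z  input=z x x y z $  — match z
step 8: stack=$ R x T  input=x x y z $  — expand T -> ε
step 9: stack=$ R x  input=x x y z $  — match x
step 10: stack=$ R  input=x y z $  — expand R -> x R T
step 11: stack=$ T R x  input=x y z $  — match x
step 12: stack=$ T R  input=y z $  — expand R -> y Q z
step 13: stack=$ T z Q y  input=y z $  — match y
step 14: stack=$ T z Q  input=z $  — expand Q -> ε
step 15: stack=$ T z  input=z $  — match z
step 16: stack=$ T  input=$  — expand T -> ε
Accept reached after 16 steps.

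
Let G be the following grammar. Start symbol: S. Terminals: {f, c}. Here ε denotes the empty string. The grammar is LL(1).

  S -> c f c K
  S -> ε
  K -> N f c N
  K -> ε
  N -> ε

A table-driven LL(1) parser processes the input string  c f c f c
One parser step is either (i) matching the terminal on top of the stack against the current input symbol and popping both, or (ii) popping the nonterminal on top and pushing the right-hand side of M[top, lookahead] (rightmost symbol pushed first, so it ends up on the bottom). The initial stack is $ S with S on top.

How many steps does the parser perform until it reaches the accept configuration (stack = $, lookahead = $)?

9

step 1: stack=$ S  input=c f c f c $  — expand S -> c f c K
step 2: stack=$ K c f c  input=c f c f c $  — match c
step 3: stack=$ K c f  input=f c f c $  — match f
step 4: stack=$ K c  input=c f c $  — match c
step 5: stack=$ K  input=f c $  — expand K -> N f c N
step 6: stack=$ N c f N  input=f c $  — expand N -> ε
step 7: stack=$ N c f  input=f c $  — match f
step 8: stack=$ N c  input=c $  — match c
step 9: stack=$ N  input=$  — expand N -> ε
Accept reached after 9 steps.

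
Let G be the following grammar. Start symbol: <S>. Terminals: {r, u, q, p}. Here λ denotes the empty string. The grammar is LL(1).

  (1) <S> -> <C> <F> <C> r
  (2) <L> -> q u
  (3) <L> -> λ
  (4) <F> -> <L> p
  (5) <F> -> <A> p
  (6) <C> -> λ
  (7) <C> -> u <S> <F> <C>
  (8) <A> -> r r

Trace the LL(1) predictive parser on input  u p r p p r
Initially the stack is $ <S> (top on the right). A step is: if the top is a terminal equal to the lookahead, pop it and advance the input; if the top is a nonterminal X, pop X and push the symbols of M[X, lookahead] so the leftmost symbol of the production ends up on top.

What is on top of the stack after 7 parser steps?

step 1: stack=$ <S>  input=u p r p p r $  — expand <S> -> <C> <F> <C> r
step 2: stack=$ r <C> <F> <C>  input=u p r p p r $  — expand <C> -> u <S> <F> <C>
step 3: stack=$ r <C> <F> <C> <F> <S> u  input=u p r p p r $  — match u
step 4: stack=$ r <C> <F> <C> <F> <S>  input=p r p p r $  — expand <S> -> <C> <F> <C> r
step 5: stack=$ r <C> <F> <C> <F> r <C> <F> <C>  input=p r p p r $  — expand <C> -> λ
step 6: stack=$ r <C> <F> <C> <F> r <C> <F>  input=p r p p r $  — expand <F> -> <L> p
step 7: stack=$ r <C> <F> <C> <F> r <C> p <L>  input=p r p p r $  — expand <L> -> λ
Stack after step 7: $ r <C> <F> <C> <F> r <C> p (top = p).

p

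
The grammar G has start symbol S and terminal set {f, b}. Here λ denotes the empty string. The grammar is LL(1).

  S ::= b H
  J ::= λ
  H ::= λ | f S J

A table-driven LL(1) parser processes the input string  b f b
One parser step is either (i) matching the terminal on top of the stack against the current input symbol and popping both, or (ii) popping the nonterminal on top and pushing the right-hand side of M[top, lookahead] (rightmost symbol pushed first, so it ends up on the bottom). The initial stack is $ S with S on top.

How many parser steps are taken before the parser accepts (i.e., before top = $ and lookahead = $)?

step 1: stack=$ S  input=b f b $  — expand S ::= b H
step 2: stack=$ H b  input=b f b $  — match b
step 3: stack=$ H  input=f b $  — expand H ::= f S J
step 4: stack=$ J S f  input=f b $  — match f
step 5: stack=$ J S  input=b $  — expand S ::= b H
step 6: stack=$ J H b  input=b $  — match b
step 7: stack=$ J H  input=$  — expand H ::= λ
step 8: stack=$ J  input=$  — expand J ::= λ
Accept reached after 8 steps.

8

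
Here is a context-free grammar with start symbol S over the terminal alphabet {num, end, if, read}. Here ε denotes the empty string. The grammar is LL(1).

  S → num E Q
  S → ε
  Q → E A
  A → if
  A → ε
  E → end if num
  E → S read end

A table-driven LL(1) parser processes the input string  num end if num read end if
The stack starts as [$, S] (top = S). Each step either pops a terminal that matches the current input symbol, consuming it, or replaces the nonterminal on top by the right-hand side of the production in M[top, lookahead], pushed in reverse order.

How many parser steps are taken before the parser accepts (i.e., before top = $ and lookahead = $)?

13

      Stack           Input                         Action
   1  $ S             num end if num read end if $  expand S → num E Q
   2  $ Q E num       num end if num read end if $  match num
   3  $ Q E           end if num read end if $      expand E → end if num
   4  $ Q num if end  end if num read end if $      match end
   5  $ Q num if      if num read end if $          match if
   6  $ Q num         num read end if $             match num
   7  $ Q             read end if $                 expand Q → E A
   8  $ A E           read end if $                 expand E → S read end
   9  $ A end read S  read end if $                 expand S → ε
  10  $ A end read    read end if $                 match read
  11  $ A end         end if $                      match end
  12  $ A             if $                          expand A → if
  13  $ if            if $                          match if
Accept reached after 13 steps.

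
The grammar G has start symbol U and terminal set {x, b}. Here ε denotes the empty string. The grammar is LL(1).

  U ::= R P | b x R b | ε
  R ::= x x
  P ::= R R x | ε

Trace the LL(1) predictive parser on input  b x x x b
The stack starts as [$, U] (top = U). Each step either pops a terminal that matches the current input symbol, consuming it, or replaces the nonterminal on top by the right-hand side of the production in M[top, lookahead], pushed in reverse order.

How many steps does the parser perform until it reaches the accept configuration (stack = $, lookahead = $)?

7

step 1: stack=$ U  input=b x x x b $  — expand U ::= b x R b
step 2: stack=$ b R x b  input=b x x x b $  — match b
step 3: stack=$ b R x  input=x x x b $  — match x
step 4: stack=$ b R  input=x x b $  — expand R ::= x x
step 5: stack=$ b x x  input=x x b $  — match x
step 6: stack=$ b x  input=x b $  — match x
step 7: stack=$ b  input=b $  — match b
Accept reached after 7 steps.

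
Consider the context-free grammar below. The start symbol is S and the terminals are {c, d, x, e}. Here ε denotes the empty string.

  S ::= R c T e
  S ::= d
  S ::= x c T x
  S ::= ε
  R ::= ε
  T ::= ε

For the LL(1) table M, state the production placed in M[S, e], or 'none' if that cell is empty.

none

FIRST(R): from R::=ε we get {ε}. So FIRST(R) = {ε}.
FIRST(T): from T::=ε we get {ε}. So FIRST(T) = {ε}.
FIRST(S): from S::=R c T e we get {c}; from S::=d we get {d}; from S::=x c T x we get {x}; from S::=ε we get {ε}. So FIRST(S) = {ε, c, d, x}.
FOLLOW(S) includes $ since S is the start symbol.
FOLLOW(S): S appears on no right-hand side. Thus FOLLOW(S) = {$}.
For S ::= R c T e: FIRST(R c T e) = {c}, so it goes in M[S, t] for t ∈ {c}.
For S ::= d: FIRST(d) = {d}, so it goes in M[S, t] for t ∈ {d}.
For S ::= x c T x: FIRST(x c T x) = {x}, so it goes in M[S, t] for t ∈ {x}.
For S ::= ε: FIRST(ε) = {ε}, so it goes in M[S, t] for t ∈ {}; since ε ∈ FIRST, also for every t ∈ FOLLOW(S) = {$}.
None of these place a production in M[S, e].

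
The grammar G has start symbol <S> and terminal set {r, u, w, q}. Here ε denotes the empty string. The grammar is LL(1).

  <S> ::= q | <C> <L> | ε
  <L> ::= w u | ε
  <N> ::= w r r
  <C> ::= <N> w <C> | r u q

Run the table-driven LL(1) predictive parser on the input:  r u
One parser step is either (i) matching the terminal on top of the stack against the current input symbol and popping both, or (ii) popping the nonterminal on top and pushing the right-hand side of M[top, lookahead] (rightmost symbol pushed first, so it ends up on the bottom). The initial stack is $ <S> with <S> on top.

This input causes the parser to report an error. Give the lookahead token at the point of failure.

     Stack        Input  Action
  1  $ <S>        r u $  expand <S> ::= <C> <L>
  2  $ <L> <C>    r u $  expand <C> ::= r u q
  3  $ <L> q u r  r u $  match r
  4  $ <L> q u    u $    match u
  5  $ <L> q      $      error: top is terminal q but lookahead is $

$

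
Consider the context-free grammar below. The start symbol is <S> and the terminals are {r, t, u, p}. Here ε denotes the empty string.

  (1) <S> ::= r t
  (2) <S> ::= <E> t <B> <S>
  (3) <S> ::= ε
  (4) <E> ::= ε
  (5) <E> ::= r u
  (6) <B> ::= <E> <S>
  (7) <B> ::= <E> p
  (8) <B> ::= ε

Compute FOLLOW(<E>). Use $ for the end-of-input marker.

FIRST(<E>): from <E>::=ε we get {ε}; from <E>::=r u we get {r}. So FIRST(<E>) = {ε, r}.
FIRST(<S>): from <S>::=r t we get {r}; from <S>::=<E> t <B> <S> we get {r, t}; from <S>::=ε we get {ε}. So FIRST(<S>) = {ε, r, t}.
FIRST(<B>): from <B>::=<E> <S> we get {ε, r, t}; from <B>::=<E> p we get {p, r}; from <B>::=ε we get {ε}. So FIRST(<B>) = {ε, p, r, t}.
FOLLOW(<S>) includes $ since <S> is the start symbol.
FOLLOW(<S>): in <S>::=<E> t <B> <S>, the suffix after <S> is empty (adds nothing new); in <B>::=<E> <S>, the suffix after <S> is empty, so FOLLOW(<S>) ⊇ FOLLOW(<B>) = {$, r, t}. Thus FOLLOW(<S>) = {$, r, t}.
FOLLOW(<B>): in <S>::=<E> t <B> <S>, <B> is followed by <S> with FIRST {ε, r, t}; in <S>::=<E> t <B> <S>, the suffix after <B> is nullable, so FOLLOW(<B>) ⊇ FOLLOW(<S>) = {$, r, t}. Thus FOLLOW(<B>) = {$, r, t}.
FOLLOW(<E>): in <S>::=<E> t <B> <S>, <E> is followed by t <B> <S> with FIRST {t}; in <B>::=<E> <S>, <E> is followed by <S> with FIRST {ε, r, t}; in <B>::=<E> <S>, the suffix after <E> is nullable, so FOLLOW(<E>) ⊇ FOLLOW(<B>) = {$, r, t}; in <B>::=<E> p, <E> is followed by p with FIRST {p}. Thus FOLLOW(<E>) = {$, p, r, t}.

{$, p, r, t}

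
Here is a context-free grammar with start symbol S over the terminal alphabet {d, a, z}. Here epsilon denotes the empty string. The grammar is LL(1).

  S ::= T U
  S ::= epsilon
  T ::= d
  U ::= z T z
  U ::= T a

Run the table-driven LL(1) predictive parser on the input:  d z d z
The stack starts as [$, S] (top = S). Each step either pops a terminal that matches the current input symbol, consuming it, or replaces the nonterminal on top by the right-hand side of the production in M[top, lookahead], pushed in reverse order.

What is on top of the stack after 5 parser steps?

     Stack    Input      Action
  1  $ S      d z d z $  expand S ::= T U
  2  $ U T    d z d z $  expand T ::= d
  3  $ U d    d z d z $  match d
  4  $ U      z d z $    expand U ::= z T z
  5  $ z T z  z d z $    match z
Stack after step 5: $ z T (top = T).

T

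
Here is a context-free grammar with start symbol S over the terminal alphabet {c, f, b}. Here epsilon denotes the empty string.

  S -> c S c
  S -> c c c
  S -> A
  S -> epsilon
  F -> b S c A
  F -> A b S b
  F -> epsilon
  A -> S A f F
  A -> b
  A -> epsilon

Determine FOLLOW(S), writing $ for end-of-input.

{$, b, c, f}

FIRST(S): from S->c S c we get {c}; from S->c c c we get {c}; from S->A we get {epsilon, b, c, f}; from S->epsilon we get {epsilon}. So FIRST(S) = {epsilon, b, c, f}.
FIRST(A): from A->S A f F we get {b, c, f}; from A->b we get {b}; from A->epsilon we get {epsilon}. So FIRST(A) = {epsilon, b, c, f}.
FIRST(F): from F->b S c A we get {b}; from F->A b S b we get {b, c, f}; from F->epsilon we get {epsilon}. So FIRST(F) = {epsilon, b, c, f}.
FOLLOW(S) includes $ since S is the start symbol.
FOLLOW(S): in S->c S c, S is followed by c with FIRST {c}; in F->b S c A, S is followed by c A with FIRST {c}; in F->A b S b, S is followed by b with FIRST {b}; in A->S A f F, S is followed by A f F with FIRST {b, c, f}. Thus FOLLOW(S) = {$, b, c, f}.
FOLLOW(F): in A->S A f F, the suffix after F is empty, so FOLLOW(F) ⊇ FOLLOW(A) = {$, b, c, f}. Thus FOLLOW(F) = {$, b, c, f}.
FOLLOW(A): in S->A, the suffix after A is empty, so FOLLOW(A) ⊇ FOLLOW(S) = {$, b, c, f}; in F->b S c A, the suffix after A is empty, so FOLLOW(A) ⊇ FOLLOW(F) = {$, b, c, f}; in F->A b S b, A is followed by b S b with FIRST {b}; in A->S A f F, A is followed by f F with FIRST {f}. Thus FOLLOW(A) = {$, b, c, f}.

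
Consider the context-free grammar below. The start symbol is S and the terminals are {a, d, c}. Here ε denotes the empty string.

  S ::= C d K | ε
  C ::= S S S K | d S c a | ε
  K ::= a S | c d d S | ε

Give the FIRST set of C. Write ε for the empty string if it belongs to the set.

FIRST(K) = {ε, a, c}
FIRST(S) = {ε, a, c, d}  (via C d K)
FIRST(C) = {ε, a, c, d}  (via S S S K)

{ε, a, c, d}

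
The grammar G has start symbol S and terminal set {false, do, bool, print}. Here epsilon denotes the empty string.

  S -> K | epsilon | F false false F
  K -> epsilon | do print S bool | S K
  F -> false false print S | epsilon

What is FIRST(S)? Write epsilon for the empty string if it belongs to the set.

FIRST(F) = {epsilon, false}
FIRST(S) = {epsilon, do, false}  (via K, F false false F)
FIRST(K) = {epsilon, do, false}  (via S K)

{epsilon, do, false}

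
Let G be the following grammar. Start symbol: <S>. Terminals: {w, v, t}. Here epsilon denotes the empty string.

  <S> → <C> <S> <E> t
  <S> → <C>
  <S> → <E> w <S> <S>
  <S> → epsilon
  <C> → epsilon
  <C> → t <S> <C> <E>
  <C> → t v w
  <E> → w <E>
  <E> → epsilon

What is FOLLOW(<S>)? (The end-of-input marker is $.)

{$, t, w}

FIRST(<C>): from <C>→epsilon we get {epsilon}; from <C>→t <S> <C> <E> we get {t}; from <C>→t v w we get {t}. So FIRST(<C>) = {epsilon, t}.
FIRST(<E>): from <E>→w <E> we get {w}; from <E>→epsilon we get {epsilon}. So FIRST(<E>) = {epsilon, w}.
FIRST(<S>): from <S>→<C> <S> <E> t we get {t, w}; from <S>→<C> we get {epsilon, t}; from <S>→<E> w <S> <S> we get {w}; from <S>→epsilon we get {epsilon}. So FIRST(<S>) = {epsilon, t, w}.
FOLLOW(<S>) includes $ since <S> is the start symbol.
FOLLOW(<S>): in <S>→<C> <S> <E> t, <S> is followed by <E> t with FIRST {t, w}; in <S>→<E> w <S> <S> (occurrence 1), <S> is followed by <S> with FIRST {epsilon, t, w}; in <S>→<E> w <S> <S> (occurrence 1), the suffix after <S> is nullable (adds nothing new); in <S>→<E> w <S> <S> (occurrence 2), the suffix after <S> is empty (adds nothing new); in <C>→t <S> <C> <E>, <S> is followed by <C> <E> with FIRST {epsilon, t, w}; in <C>→t <S> <C> <E>, the suffix after <S> is nullable, so FOLLOW(<S>) ⊇ FOLLOW(<C>) = {$, t, w}. Thus FOLLOW(<S>) = {$, t, w}.
FOLLOW(<C>): in <S>→<C> <S> <E> t, <C> is followed by <S> <E> t with FIRST {t, w}; in <S>→<C>, the suffix after <C> is empty, so FOLLOW(<C>) ⊇ FOLLOW(<S>) = {$, t, w}; in <C>→t <S> <C> <E>, <C> is followed by <E> with FIRST {epsilon, w}; in <C>→t <S> <C> <E>, the suffix after <C> is nullable (adds nothing new). Thus FOLLOW(<C>) = {$, t, w}.
FOLLOW(<E>): in <S>→<C> <S> <E> t, <E> is followed by t with FIRST {t}; in <S>→<E> w <S> <S>, <E> is followed by w <S> <S> with FIRST {w}; in <C>→t <S> <C> <E>, the suffix after <E> is empty, so FOLLOW(<E>) ⊇ FOLLOW(<C>) = {$, t, w}; in <E>→w <E>, the suffix after <E> is empty (adds nothing new). Thus FOLLOW(<E>) = {$, t, w}.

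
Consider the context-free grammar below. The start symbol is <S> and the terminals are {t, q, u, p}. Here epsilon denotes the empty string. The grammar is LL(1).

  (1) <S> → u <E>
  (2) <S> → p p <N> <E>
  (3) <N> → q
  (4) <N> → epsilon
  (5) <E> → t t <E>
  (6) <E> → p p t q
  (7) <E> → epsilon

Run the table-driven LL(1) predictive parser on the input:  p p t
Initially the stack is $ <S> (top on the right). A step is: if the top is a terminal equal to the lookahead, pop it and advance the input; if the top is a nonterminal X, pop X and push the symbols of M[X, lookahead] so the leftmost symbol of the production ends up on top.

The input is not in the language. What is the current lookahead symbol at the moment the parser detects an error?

step 1: stack=$ <S>  input=p p t $  — expand <S> → p p <N> <E>
step 2: stack=$ <E> <N> p p  input=p p t $  — match p
step 3: stack=$ <E> <N> p  input=p t $  — match p
step 4: stack=$ <E> <N>  input=t $  — expand <N> → epsilon
step 5: stack=$ <E>  input=t $  — expand <E> → t t <E>
step 6: stack=$ <E> t t  input=t $  — match t
step 7: stack=$ <E> t  input=$  — error: top is terminal t but lookahead is $

$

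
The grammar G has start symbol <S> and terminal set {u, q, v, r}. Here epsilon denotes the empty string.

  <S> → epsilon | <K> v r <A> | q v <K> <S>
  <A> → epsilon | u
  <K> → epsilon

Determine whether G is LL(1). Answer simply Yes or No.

FIRST(<S>) = {epsilon, q, v}
FIRST(<A>) = {epsilon, u}
FIRST(<K>) = {epsilon}
FOLLOW(<S>) = {$}
FOLLOW(<A>) = {$}
FOLLOW(<K>) = {$, q, v}
Each cell of M receives at most one production.

Yes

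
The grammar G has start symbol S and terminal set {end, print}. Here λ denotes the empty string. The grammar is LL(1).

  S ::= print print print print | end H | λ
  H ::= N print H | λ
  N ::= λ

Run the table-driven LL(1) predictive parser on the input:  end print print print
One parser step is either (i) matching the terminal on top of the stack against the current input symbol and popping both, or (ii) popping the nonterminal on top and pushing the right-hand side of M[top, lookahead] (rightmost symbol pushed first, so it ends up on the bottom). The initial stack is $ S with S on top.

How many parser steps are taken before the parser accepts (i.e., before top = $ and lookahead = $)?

      Stack        Input                    Action
   1  $ S          end print print print $  expand S ::= end H
   2  $ H end      end print print print $  match end
   3  $ H          print print print $      expand H ::= N print H
   4  $ H print N  print print print $      expand N ::= λ
   5  $ H print    print print print $      match print
   6  $ H          print print $            expand H ::= N print H
   7  $ H print N  print print $            expand N ::= λ
   8  $ H print    print print $            match print
   9  $ H          print $                  expand H ::= N print H
  10  $ H print N  print $                  expand N ::= λ
  11  $ H print    print $                  match print
  12  $ H          $                        expand H ::= λ
Accept reached after 12 steps.

12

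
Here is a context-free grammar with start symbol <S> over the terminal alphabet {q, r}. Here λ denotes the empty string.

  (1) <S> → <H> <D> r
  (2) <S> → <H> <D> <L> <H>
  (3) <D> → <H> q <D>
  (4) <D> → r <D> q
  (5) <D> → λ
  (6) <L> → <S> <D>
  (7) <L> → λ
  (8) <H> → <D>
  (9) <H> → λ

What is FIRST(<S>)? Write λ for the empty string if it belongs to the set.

{λ, q, r}

FIRST(<S>): from <S>→<H> <D> r we get {q, r}; from <S>→<H> <D> <L> <H> we get {λ, q, r}. So FIRST(<S>) = {λ, q, r}.
FIRST(<D>): from <D>→<H> q <D> we get {q, r}; from <D>→r <D> q we get {r}; from <D>→λ we get {λ}. So FIRST(<D>) = {λ, q, r}.
FIRST(<L>): from <L>→<S> <D> we get {λ, q, r}; from <L>→λ we get {λ}. So FIRST(<L>) = {λ, q, r}.
FIRST(<H>): from <H>→<D> we get {λ, q, r}; from <H>→λ we get {λ}. So FIRST(<H>) = {λ, q, r}.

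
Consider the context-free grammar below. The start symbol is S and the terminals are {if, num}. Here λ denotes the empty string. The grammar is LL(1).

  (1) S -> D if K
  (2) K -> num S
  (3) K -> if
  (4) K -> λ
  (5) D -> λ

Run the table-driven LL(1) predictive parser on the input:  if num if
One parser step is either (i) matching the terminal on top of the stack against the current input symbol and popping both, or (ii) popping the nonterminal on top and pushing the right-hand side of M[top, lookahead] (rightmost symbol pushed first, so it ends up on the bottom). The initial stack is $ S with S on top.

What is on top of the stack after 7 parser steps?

     Stack     Input        Action
  1  $ S       if num if $  expand S -> D if K
  2  $ K if D  if num if $  expand D -> λ
  3  $ K if    if num if $  match if
  4  $ K       num if $     expand K -> num S
  5  $ S num   num if $     match num
  6  $ S       if $         expand S -> D if K
  7  $ K if D  if $         expand D -> λ
Stack after step 7: $ K if (top = if).

if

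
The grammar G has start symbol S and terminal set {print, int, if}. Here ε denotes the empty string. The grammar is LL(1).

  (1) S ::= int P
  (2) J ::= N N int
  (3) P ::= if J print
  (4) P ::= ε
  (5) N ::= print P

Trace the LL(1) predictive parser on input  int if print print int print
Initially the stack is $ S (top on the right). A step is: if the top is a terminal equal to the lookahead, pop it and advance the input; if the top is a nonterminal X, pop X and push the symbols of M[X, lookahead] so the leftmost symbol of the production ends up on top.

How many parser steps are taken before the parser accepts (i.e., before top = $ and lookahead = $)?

13

      Stack                  Input                           Action
   1  $ S                    int if print print int print $  expand S ::= int P
   2  $ P int                int if print print int print $  match int
   3  $ P                    if print print int print $      expand P ::= if J print
   4  $ print J if           if print print int print $      match if
   5  $ print J              print print int print $         expand J ::= N N int
   6  $ print int N N        print print int print $         expand N ::= print P
   7  $ print int N P print  print print int print $         match print
   8  $ print int N P        print int print $               expand P ::= ε
   9  $ print int N          print int print $               expand N ::= print P
  10  $ print int P print    print int print $               match print
  11  $ print int P          int print $                     expand P ::= ε
  12  $ print int            int print $                     match int
  13  $ print                print $                         match print
Accept reached after 13 steps.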